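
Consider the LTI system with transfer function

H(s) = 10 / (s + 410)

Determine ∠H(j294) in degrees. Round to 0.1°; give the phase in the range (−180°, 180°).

Substitute s = j294:
Numerator: 10 = 10 + j0
Denominator: (j294) + 410 = 410 + j294
|N| = √(10² + 0²) ≈ 10, ∠N ≈ 0.00°
|D| = √(410² + 294²) ≈ 504.52, ∠D ≈ 35.64°
∠H = 0.00° − 35.64° = -35.64°

-35.6°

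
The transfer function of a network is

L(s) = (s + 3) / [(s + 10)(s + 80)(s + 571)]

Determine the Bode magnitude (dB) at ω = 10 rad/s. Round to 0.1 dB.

At s = jω = j10:
zero (s+3): 3 + j10 → |·| = √(3²+10²) = √109 ≈ 10.44, ∠ = arctan(10/3) ≈ 73.30°
pole (s+10): 10 + j10 → |·| = √(10²+10²) = √200 ≈ 14.142, ∠ = arctan(10/10) ≈ 45.00°
pole (s+80): 80 + j10 → |·| = √(80²+10²) = √6500 ≈ 80.623, ∠ = arctan(10/80) ≈ 7.13°
pole (s+571): 571 + j10 → |·| = √(571²+10²) = √326141 ≈ 571.09, ∠ = arctan(10/571) ≈ 1.00°
|L| = 1 · 10.44 / 6.5114e+05 ≈ 1.6033e-05
Gain = 20 log₁₀(1.6033e-05) ≈ -95.90 dB

-95.9 dB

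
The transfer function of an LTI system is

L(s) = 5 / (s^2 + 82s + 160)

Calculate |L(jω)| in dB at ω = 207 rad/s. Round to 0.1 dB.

Substitute s = j207:
Numerator: 5 = 5 + j0
Denominator: (j207)^2 + 82(j207) + 160 = -42689 + j16974
|N| = √(5² + 0²) ≈ 5, ∠N ≈ 0.00°
|D| = √(42689² + 16974²) ≈ 45940, ∠D ≈ 158.32°
|L| = 5 / 45940 ≈ 0.00010884
Gain = 20 log₁₀(0.00010884) ≈ -79.26 dB

-79.3 dB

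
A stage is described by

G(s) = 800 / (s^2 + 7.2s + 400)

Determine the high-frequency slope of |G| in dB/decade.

-40 dB/decade

Each pole contributes −20 dB/decade at high frequency; each zero contributes +20 dB/decade.
Net: 0 zero(s) − 2 pole(s) → -40 dB/decade.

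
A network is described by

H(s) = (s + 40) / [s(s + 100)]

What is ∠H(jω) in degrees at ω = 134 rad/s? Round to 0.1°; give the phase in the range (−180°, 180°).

-69.9°

At s = jω = j134:
zero (s+40): 40 + j134 → |·| = √(40²+134²) = √19556 ≈ 139.84, ∠ = arctan(134/40) ≈ 73.38°
pole (s+100): 100 + j134 → |·| = √(100²+134²) = √27956 ≈ 167.2, ∠ = arctan(134/100) ≈ 53.27°
pole at origin: |s| = 134, ∠ = 90.00° (in denominator)
∠H = 73.38° − 143.27° = -69.89°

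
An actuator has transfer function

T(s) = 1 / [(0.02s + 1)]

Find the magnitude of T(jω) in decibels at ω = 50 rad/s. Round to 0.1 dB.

-3.0 dB

At ω = 50 rad/s:
pole (1 + j50·0.02) = 1 + j1 → |·| ≈ 1.4142, ∠ ≈ 45.00°
|T| = 1 · 1 / (1.4142) ≈ 0.70711
Gain = 20 log₁₀(0.70711) ≈ -3.01 dB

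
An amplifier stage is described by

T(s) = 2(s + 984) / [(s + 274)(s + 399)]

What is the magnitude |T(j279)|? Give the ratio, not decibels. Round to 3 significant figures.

0.0107

At s = jω = j279:
zero (s+984): 984 + j279 → |·| = √(984²+279²) = √1046097 ≈ 1022.8, ∠ = arctan(279/984) ≈ 15.83°
pole (s+274): 274 + j279 → |·| = √(274²+279²) = √152917 ≈ 391.05, ∠ = arctan(279/274) ≈ 45.52°
pole (s+399): 399 + j279 → |·| = √(399²+279²) = √237042 ≈ 486.87, ∠ = arctan(279/399) ≈ 34.96°
|T| = 2 · 1022.8 / 1.9039e+05 ≈ 0.010744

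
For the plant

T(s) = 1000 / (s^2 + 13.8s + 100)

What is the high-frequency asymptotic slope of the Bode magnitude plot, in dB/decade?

Each pole contributes −20 dB/decade at high frequency; each zero contributes +20 dB/decade.
Net: 0 zero(s) − 2 pole(s) → -40 dB/decade.

-40 dB/decade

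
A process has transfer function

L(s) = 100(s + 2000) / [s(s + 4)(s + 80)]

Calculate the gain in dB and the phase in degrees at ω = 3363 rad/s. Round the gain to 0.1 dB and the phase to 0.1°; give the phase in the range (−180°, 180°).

-99.8 dB, 150.7°

At s = jω = j3363:
zero (s+2000): 2000 + j3363 → |·| = √(2000²+3363²) = √15309769 ≈ 3912.8, ∠ = arctan(3363/2000) ≈ 59.26°
pole (s+4): 4 + j3363 → |·| = √(4²+3363²) = √11309785 ≈ 3363, ∠ = arctan(3363/4) ≈ 89.93°
pole (s+80): 80 + j3363 → |·| = √(80²+3363²) = √11316169 ≈ 3364, ∠ = arctan(3363/80) ≈ 88.64°
pole at origin: |s| = 3363, ∠ = 90.00° (in denominator)
|L| = 100 · 3912.8 / 3.8046e+10 ≈ 1.0284e-05
Gain = 20 log₁₀(1.0284e-05) ≈ -99.76 dB
∠L = 59.26° − 268.57° = -209.31° ≡ 150.69° (principal value)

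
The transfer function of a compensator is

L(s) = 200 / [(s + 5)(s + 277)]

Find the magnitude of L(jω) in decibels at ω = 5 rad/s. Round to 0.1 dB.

At s = jω = j5:
pole (s+5): 5 + j5 → |·| = √(5²+5²) = √50 ≈ 7.0711, ∠ = arctan(5/5) ≈ 45.00°
pole (s+277): 277 + j5 → |·| = √(277²+5²) = √76754 ≈ 277.05, ∠ = arctan(5/277) ≈ 1.03°
|L| = 200 / 1959 ≈ 0.10209
Gain = 20 log₁₀(0.10209) ≈ -19.82 dB

-19.8 dB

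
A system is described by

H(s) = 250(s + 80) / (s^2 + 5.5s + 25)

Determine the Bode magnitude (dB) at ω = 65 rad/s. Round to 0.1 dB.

15.7 dB

At s = jω = j65:
zero (s+80): 80 + j65 → |·| = √(80²+65²) = √10625 ≈ 103.08, ∠ = arctan(65/80) ≈ 39.09°
quadratic: (j65)² + 5.5·j65 + 25 = -4200 + j357.5 → |·| ≈ 4215.2, ∠ ≈ 175.13°
|H| = 250 · 103.08 / 4215.2 ≈ 6.1136
Gain = 20 log₁₀(6.1136) ≈ 15.73 dB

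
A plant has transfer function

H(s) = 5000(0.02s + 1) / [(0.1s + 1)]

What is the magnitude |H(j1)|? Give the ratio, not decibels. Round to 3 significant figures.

4.98e+03

At ω = 1 rad/s:
zero (1 + j1·0.02) = 1 + j0.02 → |·| ≈ 1.0002, ∠ ≈ 1.15°
pole (1 + j1·0.1) = 1 + j0.1 → |·| ≈ 1.005, ∠ ≈ 5.71°
|H| = 5000 · 1.0002 / (1.005) ≈ 4976.1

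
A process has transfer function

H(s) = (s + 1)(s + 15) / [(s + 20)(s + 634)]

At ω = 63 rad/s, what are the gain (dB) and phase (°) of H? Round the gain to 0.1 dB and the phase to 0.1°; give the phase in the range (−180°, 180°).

-20.3 dB, 87.6°

At s = jω = j63:
zero (s+1): 1 + j63 → |·| = √(1²+63²) = √3970 ≈ 63.008, ∠ = arctan(63/1) ≈ 89.09°
zero (s+15): 15 + j63 → |·| = √(15²+63²) = √4194 ≈ 64.761, ∠ = arctan(63/15) ≈ 76.61°
pole (s+20): 20 + j63 → |·| = √(20²+63²) = √4369 ≈ 66.098, ∠ = arctan(63/20) ≈ 72.39°
pole (s+634): 634 + j63 → |·| = √(634²+63²) = √405925 ≈ 637.12, ∠ = arctan(63/634) ≈ 5.67°
|H| = 1 · 4080.5 / 42112 ≈ 0.096896
Gain = 20 log₁₀(0.096896) ≈ -20.27 dB
∠H = 165.70° − 78.06° = 87.64°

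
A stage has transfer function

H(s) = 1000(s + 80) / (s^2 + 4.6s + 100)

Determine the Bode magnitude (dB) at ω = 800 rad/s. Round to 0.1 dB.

At s = jω = j800:
zero (s+80): 80 + j800 → |·| = √(80²+800²) = √646400 ≈ 803.99, ∠ = arctan(800/80) ≈ 84.29°
quadratic: (j800)² + 4.6·j800 + 100 = -639900 + j3680 → |·| ≈ 6.3991e+05, ∠ ≈ 179.67°
|H| = 1000 · 803.99 / 6.3991e+05 ≈ 1.2564
Gain = 20 log₁₀(1.2564) ≈ 1.98 dB

2.0 dB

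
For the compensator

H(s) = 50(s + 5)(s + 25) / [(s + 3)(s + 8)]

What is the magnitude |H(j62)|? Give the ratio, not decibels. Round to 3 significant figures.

53.6

At s = jω = j62:
zero (s+5): 5 + j62 → |·| = √(5²+62²) = √3869 ≈ 62.201, ∠ = arctan(62/5) ≈ 85.39°
zero (s+25): 25 + j62 → |·| = √(25²+62²) = √4469 ≈ 66.851, ∠ = arctan(62/25) ≈ 68.04°
pole (s+3): 3 + j62 → |·| = √(3²+62²) = √3853 ≈ 62.073, ∠ = arctan(62/3) ≈ 87.23°
pole (s+8): 8 + j62 → |·| = √(8²+62²) = √3908 ≈ 62.514, ∠ = arctan(62/8) ≈ 82.65°
|H| = 50 · 4158.2 / 3880.4 ≈ 53.58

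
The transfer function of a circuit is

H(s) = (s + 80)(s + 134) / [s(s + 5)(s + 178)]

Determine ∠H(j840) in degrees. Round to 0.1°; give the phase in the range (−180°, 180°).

-92.2°

At s = jω = j840:
zero (s+80): 80 + j840 → |·| = √(80²+840²) = √712000 ≈ 843.8, ∠ = arctan(840/80) ≈ 84.56°
zero (s+134): 134 + j840 → |·| = √(134²+840²) = √723556 ≈ 850.62, ∠ = arctan(840/134) ≈ 80.94°
pole (s+5): 5 + j840 → |·| = √(5²+840²) = √705625 ≈ 840.01, ∠ = arctan(840/5) ≈ 89.66°
pole (s+178): 178 + j840 → |·| = √(178²+840²) = √737284 ≈ 858.65, ∠ = arctan(840/178) ≈ 78.04°
pole at origin: |s| = 840, ∠ = 90.00° (in denominator)
∠H = 165.50° − 257.70° = -92.20°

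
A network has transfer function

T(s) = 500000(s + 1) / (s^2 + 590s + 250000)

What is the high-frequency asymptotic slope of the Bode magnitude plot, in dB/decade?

Each pole contributes −20 dB/decade at high frequency; each zero contributes +20 dB/decade.
Net: 1 zero(s) − 2 pole(s) → -20 dB/decade.

-20 dB/decade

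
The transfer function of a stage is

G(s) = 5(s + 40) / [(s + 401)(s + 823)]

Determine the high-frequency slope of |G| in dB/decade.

Each pole contributes −20 dB/decade at high frequency; each zero contributes +20 dB/decade.
Net: 1 zero(s) − 2 pole(s) → -20 dB/decade.

-20 dB/decade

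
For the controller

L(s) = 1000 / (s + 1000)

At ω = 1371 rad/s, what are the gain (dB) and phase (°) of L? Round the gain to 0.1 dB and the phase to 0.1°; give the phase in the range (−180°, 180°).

-4.6 dB, -53.9°

At s = jω = j1371:
pole (s+1000): 1000 + j1371 → |·| = √(1000²+1371²) = √2879641 ≈ 1697, ∠ = arctan(1371/1000) ≈ 53.89°
|L| = 1000 / 1697 ≈ 0.58928
Gain = 20 log₁₀(0.58928) ≈ -4.59 dB
∠L = 0.00° − 53.89° = -53.89°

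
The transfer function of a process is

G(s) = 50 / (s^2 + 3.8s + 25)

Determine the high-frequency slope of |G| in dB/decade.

-40 dB/decade

Each pole contributes −20 dB/decade at high frequency; each zero contributes +20 dB/decade.
Net: 0 zero(s) − 2 pole(s) → -40 dB/decade.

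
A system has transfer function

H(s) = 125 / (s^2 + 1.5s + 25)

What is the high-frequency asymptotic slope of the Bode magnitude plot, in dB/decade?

-40 dB/decade

Each pole contributes −20 dB/decade at high frequency; each zero contributes +20 dB/decade.
Net: 0 zero(s) − 2 pole(s) → -40 dB/decade.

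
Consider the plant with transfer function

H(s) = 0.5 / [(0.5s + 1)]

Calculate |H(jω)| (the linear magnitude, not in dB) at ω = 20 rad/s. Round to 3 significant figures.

0.0498

At ω = 20 rad/s:
pole (1 + j20·0.5) = 1 + j10 → |·| ≈ 10.05, ∠ ≈ 84.29°
|H| = 0.5 · 1 / (10.05) ≈ 0.049751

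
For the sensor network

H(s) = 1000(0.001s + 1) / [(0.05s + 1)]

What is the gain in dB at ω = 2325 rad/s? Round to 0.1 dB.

26.8 dB

At ω = 2325 rad/s:
zero (1 + j2325·0.001) = 1 + j2.325 → |·| ≈ 2.5309, ∠ ≈ 66.73°
pole (1 + j2325·0.05) = 1 + j116.25 → |·| ≈ 116.25, ∠ ≈ 89.51°
|H| = 1000 · 2.5309 / (116.25) ≈ 21.771
Gain = 20 log₁₀(21.771) ≈ 26.76 dB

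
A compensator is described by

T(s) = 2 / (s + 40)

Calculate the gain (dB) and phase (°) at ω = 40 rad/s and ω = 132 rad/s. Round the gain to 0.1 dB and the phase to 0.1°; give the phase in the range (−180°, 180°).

ω = 40: -29.0 dB, -45.0°; ω = 132: -36.8 dB, -73.1°

At s = jω = j40:
pole (s+40): 40 + j40 → |·| = √(40²+40²) = √3200 ≈ 56.569, ∠ = arctan(40/40) ≈ 45.00°
|T| = 2 / 56.569 ≈ 0.035355
Gain = 20 log₁₀(0.035355) ≈ -29.03 dB
∠T = 0.00° − 45.00° = -45.00°

At s = jω = j132:
pole (s+40): 40 + j132 → |·| = √(40²+132²) = √19024 ≈ 137.93, ∠ = arctan(132/40) ≈ 73.14°
|T| = 2 / 137.93 ≈ 0.0145
Gain = 20 log₁₀(0.0145) ≈ -36.77 dB
∠T = 0.00° − 73.14° = -73.14°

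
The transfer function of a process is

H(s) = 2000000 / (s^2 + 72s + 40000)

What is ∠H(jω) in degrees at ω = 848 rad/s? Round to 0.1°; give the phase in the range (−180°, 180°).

-174.9°

At s = jω = j848:
quadratic: (j848)² + 72·j848 + 40000 = -679104 + j61056 → |·| ≈ 6.8184e+05, ∠ ≈ 174.86°
∠H = 0.00° − 174.86° = -174.86°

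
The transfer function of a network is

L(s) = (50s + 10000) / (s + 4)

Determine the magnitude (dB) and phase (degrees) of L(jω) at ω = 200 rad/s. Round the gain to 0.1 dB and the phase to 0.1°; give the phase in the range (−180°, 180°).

37.0 dB, -43.9°

Substitute s = j200:
Numerator: 50(j200) + 10000 = 10000 + j10000
Denominator: (j200) + 4 = 4 + j200
|N| = √(10000² + 10000²) ≈ 14142, ∠N ≈ 45.00°
|D| = √(4² + 200²) ≈ 200.04, ∠D ≈ 88.85°
|L| = 14142 / 200.04 ≈ 70.696
Gain = 20 log₁₀(70.696) ≈ 36.99 dB
∠L = 45.00° − 88.85° = -43.85°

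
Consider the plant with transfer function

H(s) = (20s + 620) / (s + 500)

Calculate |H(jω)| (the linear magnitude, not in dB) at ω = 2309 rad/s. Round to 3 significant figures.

19.5

Substitute s = j2309:
Numerator: 20(j2309) + 620 = 620 + j46180
Denominator: (j2309) + 500 = 500 + j2309
|N| = √(620² + 46180²) ≈ 46184, ∠N ≈ 89.23°
|D| = √(500² + 2309²) ≈ 2362.5, ∠D ≈ 77.78°
|H| = 46184 / 2362.5 ≈ 19.549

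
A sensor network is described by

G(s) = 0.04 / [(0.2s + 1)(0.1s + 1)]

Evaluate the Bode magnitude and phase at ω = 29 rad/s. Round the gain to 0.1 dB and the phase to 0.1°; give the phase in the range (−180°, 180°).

-53.1 dB, -151.2°

At ω = 29 rad/s:
pole (1 + j29·0.2) = 1 + j5.8 → |·| ≈ 5.8856, ∠ ≈ 80.22°
pole (1 + j29·0.1) = 1 + j2.9 → |·| ≈ 3.0676, ∠ ≈ 70.97°
|G| = 0.04 · 1 / (5.8856 · 3.0676) ≈ 0.0022155
Gain = 20 log₁₀(0.0022155) ≈ -53.09 dB
∠G = (0°) − (80.22° + 70.97°) = -151.19°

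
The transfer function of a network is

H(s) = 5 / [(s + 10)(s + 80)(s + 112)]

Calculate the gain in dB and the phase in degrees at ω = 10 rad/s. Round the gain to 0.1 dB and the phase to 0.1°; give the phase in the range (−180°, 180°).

-88.2 dB, -57.2°

At s = jω = j10:
pole (s+10): 10 + j10 → |·| = √(10²+10²) = √200 ≈ 14.142, ∠ = arctan(10/10) ≈ 45.00°
pole (s+80): 80 + j10 → |·| = √(80²+10²) = √6500 ≈ 80.623, ∠ = arctan(10/80) ≈ 7.13°
pole (s+112): 112 + j10 → |·| = √(112²+10²) = √12644 ≈ 112.45, ∠ = arctan(10/112) ≈ 5.10°
|H| = 5 / 1.2821e+05 ≈ 3.8999e-05
Gain = 20 log₁₀(3.8999e-05) ≈ -88.18 dB
∠H = 0.00° − 57.23° = -57.23°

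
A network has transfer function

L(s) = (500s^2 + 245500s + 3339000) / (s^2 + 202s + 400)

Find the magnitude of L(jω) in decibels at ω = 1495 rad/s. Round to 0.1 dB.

Substitute s = j1495:
Numerator: 500(j1495)^2 + 245500(j1495) + 3339000 = -1114173500 + j367022500
Denominator: (j1495)^2 + 202(j1495) + 400 = -2234625 + j301990
|N| = √(1114173500² + 367022500²) ≈ 1.1731e+09, ∠N ≈ 161.77°
|D| = √(2234625² + 301990²) ≈ 2.2549e+06, ∠D ≈ 172.30°
|L| = 1.1731e+09 / 2.2549e+06 ≈ 520.24
Gain = 20 log₁₀(520.24) ≈ 54.32 dB

54.3 dB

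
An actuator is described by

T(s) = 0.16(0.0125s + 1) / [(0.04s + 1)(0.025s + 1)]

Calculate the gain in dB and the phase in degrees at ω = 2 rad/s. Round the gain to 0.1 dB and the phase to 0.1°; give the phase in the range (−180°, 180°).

At ω = 2 rad/s:
zero (1 + j2·0.0125) = 1 + j0.025 → |·| ≈ 1.0003, ∠ ≈ 1.43°
pole (1 + j2·0.04) = 1 + j0.08 → |·| ≈ 1.0032, ∠ ≈ 4.57°
pole (1 + j2·0.025) = 1 + j0.05 → |·| ≈ 1.0012, ∠ ≈ 2.86°
|T| = 0.16 · 1.0003 / (1.0032 · 1.0012) ≈ 0.15935
Gain = 20 log₁₀(0.15935) ≈ -15.95 dB
∠T = (1.43°) − (4.57° + 2.86°) = -6.00°

-16.0 dB, -6.0°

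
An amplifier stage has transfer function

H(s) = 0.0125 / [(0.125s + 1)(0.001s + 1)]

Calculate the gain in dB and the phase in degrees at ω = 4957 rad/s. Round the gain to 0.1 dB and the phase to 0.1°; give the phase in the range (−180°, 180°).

At ω = 4957 rad/s:
pole (1 + j4957·0.125) = 1 + j619.625 → |·| ≈ 619.63, ∠ ≈ 89.91°
pole (1 + j4957·0.001) = 1 + j4.957 → |·| ≈ 5.0569, ∠ ≈ 78.59°
|H| = 0.0125 · 1 / (619.63 · 5.0569) ≈ 3.9893e-06
Gain = 20 log₁₀(3.9893e-06) ≈ -107.98 dB
∠H = (0°) − (89.91° + 78.59°) = -168.50°

-108.0 dB, -168.5°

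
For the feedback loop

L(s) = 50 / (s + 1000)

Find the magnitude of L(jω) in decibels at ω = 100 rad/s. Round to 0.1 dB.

-26.1 dB

At s = jω = j100:
pole (s+1000): 1000 + j100 → |·| = √(1000²+100²) = √1010000 ≈ 1005, ∠ = arctan(100/1000) ≈ 5.71°
|L| = 50 / 1005 ≈ 0.049751
Gain = 20 log₁₀(0.049751) ≈ -26.06 dB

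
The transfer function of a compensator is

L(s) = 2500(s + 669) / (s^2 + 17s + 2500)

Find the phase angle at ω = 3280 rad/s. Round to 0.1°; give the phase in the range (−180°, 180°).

At s = jω = j3280:
zero (s+669): 669 + j3280 → |·| = √(669²+3280²) = √11205961 ≈ 3347.5, ∠ = arctan(3280/669) ≈ 78.47°
quadratic: (j3280)² + 17·j3280 + 2500 = -10755900 + j55760 → |·| ≈ 1.0756e+07, ∠ ≈ 179.70°
∠L = 78.47° − 179.70° = -101.23°

-101.2°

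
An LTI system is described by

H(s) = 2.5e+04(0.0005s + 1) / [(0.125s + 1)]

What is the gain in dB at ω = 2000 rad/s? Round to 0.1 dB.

43.0 dB

At ω = 2000 rad/s:
zero (1 + j2000·0.0005) = 1 + j1 → |·| ≈ 1.4142, ∠ ≈ 45.00°
pole (1 + j2000·0.125) = 1 + j250 → |·| ≈ 250, ∠ ≈ 89.77°
|H| = 2.5e+04 · 1.4142 / (250) ≈ 141.42
Gain = 20 log₁₀(141.42) ≈ 43.01 dB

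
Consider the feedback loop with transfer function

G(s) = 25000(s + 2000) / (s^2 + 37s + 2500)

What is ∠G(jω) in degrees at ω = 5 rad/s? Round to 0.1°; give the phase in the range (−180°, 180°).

At s = jω = j5:
zero (s+2000): 2000 + j5 → |·| = √(2000²+5²) = √4000025 ≈ 2000, ∠ = arctan(5/2000) ≈ 0.14°
quadratic: (j5)² + 37·j5 + 2500 = 2475 + j185 → |·| ≈ 2481.9, ∠ ≈ 4.27°
∠G = 0.14° − 4.27° = -4.13°

-4.1°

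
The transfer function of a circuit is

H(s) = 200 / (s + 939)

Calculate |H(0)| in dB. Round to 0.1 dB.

-13.4 dB

H(0) = 200 / (939) ≈ 0.21299
20 log₁₀(0.21299) ≈ -13.43 dB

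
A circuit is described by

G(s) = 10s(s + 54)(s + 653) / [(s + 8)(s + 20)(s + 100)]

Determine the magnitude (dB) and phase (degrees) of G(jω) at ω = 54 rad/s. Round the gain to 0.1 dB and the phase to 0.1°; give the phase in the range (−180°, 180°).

At s = jω = j54:
zero (s+54): 54 + j54 → |·| = √(54²+54²) = √5832 ≈ 76.368, ∠ = arctan(54/54) ≈ 45.00°
zero (s+653): 653 + j54 → |·| = √(653²+54²) = √429325 ≈ 655.23, ∠ = arctan(54/653) ≈ 4.73°
zero at origin: s = j54 → |·| = 54, ∠ = 90.00°
pole (s+8): 8 + j54 → |·| = √(8²+54²) = √2980 ≈ 54.589, ∠ = arctan(54/8) ≈ 81.57°
pole (s+20): 20 + j54 → |·| = √(20²+54²) = √3316 ≈ 57.585, ∠ = arctan(54/20) ≈ 69.68°
pole (s+100): 100 + j54 → |·| = √(100²+54²) = √12916 ≈ 113.65, ∠ = arctan(54/100) ≈ 28.37°
|G| = 10 · 2.7021e+06 / 3.5726e+05 ≈ 75.634
Gain = 20 log₁₀(75.634) ≈ 37.57 dB
∠G = 139.73° − 179.62° = -39.89°

37.6 dB, -39.9°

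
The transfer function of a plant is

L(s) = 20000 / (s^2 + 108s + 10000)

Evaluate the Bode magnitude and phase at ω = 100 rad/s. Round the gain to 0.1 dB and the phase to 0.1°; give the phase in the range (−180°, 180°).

5.4 dB, -90.0°

At s = jω = j100:
quadratic: (j100)² + 108·j100 + 10000 = 0 + j10800 → |·| ≈ 10800, ∠ ≈ 90.00°
|L| = 20000 / 10800 ≈ 1.8519
Gain = 20 log₁₀(1.8519) ≈ 5.35 dB
∠L = 0.00° − 90.00° = -90.00°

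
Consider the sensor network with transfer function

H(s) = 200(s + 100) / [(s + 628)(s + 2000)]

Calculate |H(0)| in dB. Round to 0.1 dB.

-36.0 dB

H(0) = 200·100 / (628·2000) ≈ 0.015924
20 log₁₀(0.015924) ≈ -35.96 dB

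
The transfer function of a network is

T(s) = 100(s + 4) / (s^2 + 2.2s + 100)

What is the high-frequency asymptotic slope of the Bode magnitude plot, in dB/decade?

Each pole contributes −20 dB/decade at high frequency; each zero contributes +20 dB/decade.
Net: 1 zero(s) − 2 pole(s) → -20 dB/decade.

-20 dB/decade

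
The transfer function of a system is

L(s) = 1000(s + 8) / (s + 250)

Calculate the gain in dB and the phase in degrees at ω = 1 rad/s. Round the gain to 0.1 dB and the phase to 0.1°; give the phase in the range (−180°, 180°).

30.2 dB, 6.9°

At s = jω = j1:
zero (s+8): 8 + j1 → |·| = √(8²+1²) = √65 ≈ 8.0623, ∠ = arctan(1/8) ≈ 7.13°
pole (s+250): 250 + j1 → |·| = √(250²+1²) = √62501 ≈ 250, ∠ = arctan(1/250) ≈ 0.23°
|L| = 1000 · 8.0623 / 250 ≈ 32.249
Gain = 20 log₁₀(32.249) ≈ 30.17 dB
∠L = 7.13° − 0.23° = 6.90°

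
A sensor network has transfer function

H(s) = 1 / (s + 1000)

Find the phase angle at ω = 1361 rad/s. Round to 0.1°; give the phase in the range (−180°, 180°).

At s = jω = j1361:
pole (s+1000): 1000 + j1361 → |·| = √(1000²+1361²) = √2852321 ≈ 1688.9, ∠ = arctan(1361/1000) ≈ 53.69°
∠H = 0.00° − 53.69° = -53.69°

-53.7°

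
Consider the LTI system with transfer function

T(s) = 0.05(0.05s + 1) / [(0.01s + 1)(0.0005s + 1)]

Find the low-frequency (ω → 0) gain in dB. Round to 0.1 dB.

T(0) = 0.05 · 1 / 1 = 0.05
20 log₁₀(0.05) ≈ -26.02 dB

-26.0 dB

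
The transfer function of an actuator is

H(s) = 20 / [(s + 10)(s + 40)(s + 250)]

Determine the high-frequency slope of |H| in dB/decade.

-60 dB/decade

Each pole contributes −20 dB/decade at high frequency; each zero contributes +20 dB/decade.
Net: 0 zero(s) − 3 pole(s) → -60 dB/decade.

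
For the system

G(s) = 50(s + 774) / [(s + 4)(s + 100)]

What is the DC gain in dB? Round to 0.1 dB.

39.7 dB

G(0) = 50·774 / (4·100) = 96.75
20 log₁₀(96.75) ≈ 39.71 dB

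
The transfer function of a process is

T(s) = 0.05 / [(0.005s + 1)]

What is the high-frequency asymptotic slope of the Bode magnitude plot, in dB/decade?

-20 dB/decade

Each pole contributes −20 dB/decade at high frequency; each zero contributes +20 dB/decade.
Net: 0 zero(s) − 1 pole(s) → -20 dB/decade.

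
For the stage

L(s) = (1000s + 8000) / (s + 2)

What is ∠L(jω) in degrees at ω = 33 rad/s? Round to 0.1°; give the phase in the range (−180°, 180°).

Substitute s = j33:
Numerator: 1000(j33) + 8000 = 8000 + j33000
Denominator: (j33) + 2 = 2 + j33
|N| = √(8000² + 33000²) ≈ 33956, ∠N ≈ 76.37°
|D| = √(2² + 33²) ≈ 33.061, ∠D ≈ 86.53°
∠L = 76.37° − 86.53° = -10.16°

-10.2°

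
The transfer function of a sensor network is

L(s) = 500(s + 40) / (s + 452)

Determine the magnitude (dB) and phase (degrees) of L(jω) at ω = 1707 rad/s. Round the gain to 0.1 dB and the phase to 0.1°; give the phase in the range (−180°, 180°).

53.7 dB, 13.5°

At s = jω = j1707:
zero (s+40): 40 + j1707 → |·| = √(40²+1707²) = √2915449 ≈ 1707.5, ∠ = arctan(1707/40) ≈ 88.66°
pole (s+452): 452 + j1707 → |·| = √(452²+1707²) = √3118153 ≈ 1765.8, ∠ = arctan(1707/452) ≈ 75.17°
|L| = 500 · 1707.5 / 1765.8 ≈ 483.49
Gain = 20 log₁₀(483.49) ≈ 53.69 dB
∠L = 88.66° − 75.17° = 13.49°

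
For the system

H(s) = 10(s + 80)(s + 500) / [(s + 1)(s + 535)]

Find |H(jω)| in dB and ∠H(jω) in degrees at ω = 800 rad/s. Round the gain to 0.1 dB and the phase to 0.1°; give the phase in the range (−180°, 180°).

19.9 dB, -3.9°

At s = jω = j800:
zero (s+80): 80 + j800 → |·| = √(80²+800²) = √646400 ≈ 803.99, ∠ = arctan(800/80) ≈ 84.29°
zero (s+500): 500 + j800 → |·| = √(500²+800²) = √890000 ≈ 943.4, ∠ = arctan(800/500) ≈ 57.99°
pole (s+1): 1 + j800 → |·| = √(1²+800²) = √640001 ≈ 800, ∠ = arctan(800/1) ≈ 89.93°
pole (s+535): 535 + j800 → |·| = √(535²+800²) = √926225 ≈ 962.41, ∠ = arctan(800/535) ≈ 56.23°
|H| = 10 · 7.5848e+05 / 7.6993e+05 ≈ 9.8513
Gain = 20 log₁₀(9.8513) ≈ 19.87 dB
∠H = 142.28° − 146.16° = -3.88°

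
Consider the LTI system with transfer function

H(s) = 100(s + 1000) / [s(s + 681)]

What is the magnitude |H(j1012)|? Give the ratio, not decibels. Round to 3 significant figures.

0.115

At s = jω = j1012:
zero (s+1000): 1000 + j1012 → |·| = √(1000²+1012²) = √2024144 ≈ 1422.7, ∠ = arctan(1012/1000) ≈ 45.34°
pole (s+681): 681 + j1012 → |·| = √(681²+1012²) = √1487905 ≈ 1219.8, ∠ = arctan(1012/681) ≈ 56.06°
pole at origin: |s| = 1012, ∠ = 90.00° (in denominator)
|H| = 100 · 1422.7 / 1.2344e+06 ≈ 0.11525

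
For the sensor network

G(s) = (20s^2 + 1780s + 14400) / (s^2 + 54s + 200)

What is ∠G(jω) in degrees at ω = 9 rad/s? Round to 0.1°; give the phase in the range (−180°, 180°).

-24.8°

Substitute s = j9:
Numerator: 20(j9)^2 + 1780(j9) + 14400 = 12780 + j16020
Denominator: (j9)^2 + 54(j9) + 200 = 119 + j486
|N| = √(12780² + 16020²) ≈ 20493, ∠N ≈ 51.42°
|D| = √(119² + 486²) ≈ 500.36, ∠D ≈ 76.24°
∠G = 51.42° − 76.24° = -24.82°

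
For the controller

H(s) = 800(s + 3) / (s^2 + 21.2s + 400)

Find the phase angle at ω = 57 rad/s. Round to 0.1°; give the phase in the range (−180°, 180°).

-70.0°

At s = jω = j57:
zero (s+3): 3 + j57 → |·| = √(3²+57²) = √3258 ≈ 57.079, ∠ = arctan(57/3) ≈ 86.99°
quadratic: (j57)² + 21.2·j57 + 400 = -2849 + j1208.4 → |·| ≈ 3094.7, ∠ ≈ 157.02°
∠H = 86.99° − 157.02° = -70.03°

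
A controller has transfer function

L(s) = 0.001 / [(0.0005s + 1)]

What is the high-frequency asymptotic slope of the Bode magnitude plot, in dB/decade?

Each pole contributes −20 dB/decade at high frequency; each zero contributes +20 dB/decade.
Net: 0 zero(s) − 1 pole(s) → -20 dB/decade.

-20 dB/decade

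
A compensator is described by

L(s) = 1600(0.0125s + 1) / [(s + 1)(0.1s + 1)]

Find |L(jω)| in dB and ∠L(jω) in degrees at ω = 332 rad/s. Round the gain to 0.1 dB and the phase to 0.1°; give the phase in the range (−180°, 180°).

At ω = 332 rad/s:
zero (1 + j332·0.0125) = 1 + j4.15 → |·| ≈ 4.2688, ∠ ≈ 76.45°
pole (1 + j332·1) = 1 + j332 → |·| ≈ 332, ∠ ≈ 89.83°
pole (1 + j332·0.1) = 1 + j33.2 → |·| ≈ 33.215, ∠ ≈ 88.27°
|L| = 1600 · 4.2688 / (332 · 33.215) ≈ 0.61937
Gain = 20 log₁₀(0.61937) ≈ -4.16 dB
∠L = (76.45°) − (89.83° + 88.27°) = -101.65°

-4.2 dB, -101.7°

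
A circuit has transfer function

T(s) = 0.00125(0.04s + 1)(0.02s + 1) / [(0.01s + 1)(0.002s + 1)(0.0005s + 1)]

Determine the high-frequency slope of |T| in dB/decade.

-20 dB/decade

Each pole contributes −20 dB/decade at high frequency; each zero contributes +20 dB/decade.
Net: 2 zero(s) − 3 pole(s) → -20 dB/decade.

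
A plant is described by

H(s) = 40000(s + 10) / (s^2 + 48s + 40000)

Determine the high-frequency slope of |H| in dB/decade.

-20 dB/decade

Each pole contributes −20 dB/decade at high frequency; each zero contributes +20 dB/decade.
Net: 1 zero(s) − 2 pole(s) → -20 dB/decade.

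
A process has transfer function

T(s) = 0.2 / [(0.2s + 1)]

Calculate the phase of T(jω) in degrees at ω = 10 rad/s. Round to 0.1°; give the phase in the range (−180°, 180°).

-63.4°

At ω = 10 rad/s:
pole (1 + j10·0.2) = 1 + j2 → |·| ≈ 2.2361, ∠ ≈ 63.43°
∠T = (0°) − (63.43°) = -63.43°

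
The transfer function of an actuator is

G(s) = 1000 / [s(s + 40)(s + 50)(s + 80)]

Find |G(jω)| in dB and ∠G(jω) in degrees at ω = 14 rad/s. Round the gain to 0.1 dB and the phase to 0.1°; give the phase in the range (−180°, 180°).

-68.0 dB, -134.9°

At s = jω = j14:
pole (s+40): 40 + j14 → |·| = √(40²+14²) = √1796 ≈ 42.379, ∠ = arctan(14/40) ≈ 19.29°
pole (s+50): 50 + j14 → |·| = √(50²+14²) = √2696 ≈ 51.923, ∠ = arctan(14/50) ≈ 15.64°
pole (s+80): 80 + j14 → |·| = √(80²+14²) = √6596 ≈ 81.216, ∠ = arctan(14/80) ≈ 9.93°
pole at origin: |s| = 14, ∠ = 90.00° (in denominator)
|G| = 1000 / 2.502e+06 ≈ 0.00039968
Gain = 20 log₁₀(0.00039968) ≈ -67.97 dB
∠G = 0.00° − 134.86° = -134.86°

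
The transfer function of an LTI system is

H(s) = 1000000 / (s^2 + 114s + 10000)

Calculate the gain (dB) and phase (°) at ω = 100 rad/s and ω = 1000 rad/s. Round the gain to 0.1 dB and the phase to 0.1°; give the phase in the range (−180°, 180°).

ω = 100: 38.9 dB, -90.0°; ω = 1000: 0.0 dB, -173.4°

At s = jω = j100:
quadratic: (j100)² + 114·j100 + 10000 = 0 + j11400 → |·| ≈ 11400, ∠ ≈ 90.00°
|H| = 1000000 / 11400 ≈ 87.719
Gain = 20 log₁₀(87.719) ≈ 38.86 dB
∠H = 0.00° − 90.00° = -90.00°

At s = jω = j1000:
quadratic: (j1000)² + 114·j1000 + 10000 = -990000 + j114000 → |·| ≈ 9.9654e+05, ∠ ≈ 173.43°
|H| = 1000000 / 9.9654e+05 ≈ 1.0035
Gain = 20 log₁₀(1.0035) ≈ 0.03 dB
∠H = 0.00° − 173.43° = -173.43°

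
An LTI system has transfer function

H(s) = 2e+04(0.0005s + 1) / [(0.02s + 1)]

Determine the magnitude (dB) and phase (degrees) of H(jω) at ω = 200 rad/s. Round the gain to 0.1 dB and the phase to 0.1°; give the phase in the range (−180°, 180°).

At ω = 200 rad/s:
zero (1 + j200·0.0005) = 1 + j0.1 → |·| ≈ 1.005, ∠ ≈ 5.71°
pole (1 + j200·0.02) = 1 + j4 → |·| ≈ 4.1231, ∠ ≈ 75.96°
|H| = 2e+04 · 1.005 / (4.1231) ≈ 4875
Gain = 20 log₁₀(4875) ≈ 73.76 dB
∠H = (5.71°) − (75.96°) = -70.25°

73.8 dB, -70.3°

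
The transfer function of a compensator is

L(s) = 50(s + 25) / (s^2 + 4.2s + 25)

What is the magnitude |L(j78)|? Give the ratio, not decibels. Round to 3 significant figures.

At s = jω = j78:
zero (s+25): 25 + j78 → |·| = √(25²+78²) = √6709 ≈ 81.908, ∠ = arctan(78/25) ≈ 72.23°
quadratic: (j78)² + 4.2·j78 + 25 = -6059 + j327.6 → |·| ≈ 6067.8, ∠ ≈ 176.91°
|L| = 50 · 81.908 / 6067.8 ≈ 0.67494

0.675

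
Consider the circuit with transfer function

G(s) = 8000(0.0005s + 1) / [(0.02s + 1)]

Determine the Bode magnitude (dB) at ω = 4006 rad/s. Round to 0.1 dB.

47.0 dB

At ω = 4006 rad/s:
zero (1 + j4006·0.0005) = 1 + j2.003 → |·| ≈ 2.2388, ∠ ≈ 63.47°
pole (1 + j4006·0.02) = 1 + j80.12 → |·| ≈ 80.126, ∠ ≈ 89.28°
|G| = 8000 · 2.2388 / (80.126) ≈ 223.53
Gain = 20 log₁₀(223.53) ≈ 46.99 dB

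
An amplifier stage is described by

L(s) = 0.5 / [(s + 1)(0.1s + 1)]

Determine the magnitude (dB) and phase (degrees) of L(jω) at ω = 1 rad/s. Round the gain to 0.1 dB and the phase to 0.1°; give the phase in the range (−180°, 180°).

-9.1 dB, -50.7°

At ω = 1 rad/s:
pole (1 + j1·1) = 1 + j1 → |·| ≈ 1.4142, ∠ ≈ 45.00°
pole (1 + j1·0.1) = 1 + j0.1 → |·| ≈ 1.005, ∠ ≈ 5.71°
|L| = 0.5 · 1 / (1.4142 · 1.005) ≈ 0.3518
Gain = 20 log₁₀(0.3518) ≈ -9.07 dB
∠L = (0°) − (45.00° + 5.71°) = -50.71°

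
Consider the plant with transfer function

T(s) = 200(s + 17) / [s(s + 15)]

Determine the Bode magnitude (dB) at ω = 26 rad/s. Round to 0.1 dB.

18.0 dB

At s = jω = j26:
zero (s+17): 17 + j26 → |·| = √(17²+26²) = √965 ≈ 31.064, ∠ = arctan(26/17) ≈ 56.82°
pole (s+15): 15 + j26 → |·| = √(15²+26²) = √901 ≈ 30.017, ∠ = arctan(26/15) ≈ 60.02°
pole at origin: |s| = 26, ∠ = 90.00° (in denominator)
|T| = 200 · 31.064 / 780.44 ≈ 7.9606
Gain = 20 log₁₀(7.9606) ≈ 18.02 dB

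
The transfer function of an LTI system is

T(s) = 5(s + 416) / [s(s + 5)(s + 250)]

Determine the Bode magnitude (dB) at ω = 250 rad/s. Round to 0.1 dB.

At s = jω = j250:
zero (s+416): 416 + j250 → |·| = √(416²+250²) = √235556 ≈ 485.34, ∠ = arctan(250/416) ≈ 31.00°
pole (s+5): 5 + j250 → |·| = √(5²+250²) = √62525 ≈ 250.05, ∠ = arctan(250/5) ≈ 88.85°
pole (s+250): 250 + j250 → |·| = √(250²+250²) = √125000 ≈ 353.55, ∠ = arctan(250/250) ≈ 45.00°
pole at origin: |s| = 250, ∠ = 90.00° (in denominator)
|T| = 5 · 485.34 / 2.2101e+07 ≈ 0.0001098
Gain = 20 log₁₀(0.0001098) ≈ -79.19 dB

-79.2 dB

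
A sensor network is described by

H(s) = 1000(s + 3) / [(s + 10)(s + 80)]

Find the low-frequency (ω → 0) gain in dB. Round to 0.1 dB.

H(0) = 1000·3 / (10·80) = 3.75
20 log₁₀(3.75) ≈ 11.48 dB

11.5 dB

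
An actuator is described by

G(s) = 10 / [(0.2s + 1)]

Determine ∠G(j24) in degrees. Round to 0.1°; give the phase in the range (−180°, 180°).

-78.2°

At ω = 24 rad/s:
pole (1 + j24·0.2) = 1 + j4.8 → |·| ≈ 4.9031, ∠ ≈ 78.23°
∠G = (0°) − (78.23°) = -78.23°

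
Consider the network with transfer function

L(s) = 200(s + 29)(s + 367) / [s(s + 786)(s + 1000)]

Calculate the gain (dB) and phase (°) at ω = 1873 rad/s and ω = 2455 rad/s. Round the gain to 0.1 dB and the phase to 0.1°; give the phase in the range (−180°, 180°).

ω = 1873: -21.1 dB, -51.1°; ω = 2455: -22.8 dB, -59.3°

At s = jω = j1873:
zero (s+29): 29 + j1873 → |·| = √(29²+1873²) = √3508970 ≈ 1873.2, ∠ = arctan(1873/29) ≈ 89.11°
zero (s+367): 367 + j1873 → |·| = √(367²+1873²) = √3642818 ≈ 1908.6, ∠ = arctan(1873/367) ≈ 78.91°
pole (s+786): 786 + j1873 → |·| = √(786²+1873²) = √4125925 ≈ 2031.2, ∠ = arctan(1873/786) ≈ 67.23°
pole (s+1000): 1000 + j1873 → |·| = √(1000²+1873²) = √4508129 ≈ 2123.2, ∠ = arctan(1873/1000) ≈ 61.90°
pole at origin: |s| = 1873, ∠ = 90.00° (in denominator)
|L| = 200 · 3.5752e+06 / 8.0776e+09 ≈ 0.088521
Gain = 20 log₁₀(0.088521) ≈ -21.06 dB
∠L = 168.02° − 219.13° = -51.11°

At s = jω = j2455:
zero (s+29): 29 + j2455 → |·| = √(29²+2455²) = √6027866 ≈ 2455.2, ∠ = arctan(2455/29) ≈ 89.32°
zero (s+367): 367 + j2455 → |·| = √(367²+2455²) = √6161714 ≈ 2482.3, ∠ = arctan(2455/367) ≈ 81.50°
pole (s+786): 786 + j2455 → |·| = √(786²+2455²) = √6644821 ≈ 2577.8, ∠ = arctan(2455/786) ≈ 72.25°
pole (s+1000): 1000 + j2455 → |·| = √(1000²+2455²) = √7027025 ≈ 2650.9, ∠ = arctan(2455/1000) ≈ 67.84°
pole at origin: |s| = 2455, ∠ = 90.00° (in denominator)
|L| = 200 · 6.0945e+06 / 1.6776e+10 ≈ 0.072657
Gain = 20 log₁₀(0.072657) ≈ -22.77 dB
∠L = 170.82° − 230.09° = -59.27°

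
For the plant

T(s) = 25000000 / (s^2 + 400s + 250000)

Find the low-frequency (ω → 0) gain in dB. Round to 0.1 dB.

40.0 dB

T(0) = 25000000 / 250000 = 100
20 log₁₀(100) ≈ 40.00 dB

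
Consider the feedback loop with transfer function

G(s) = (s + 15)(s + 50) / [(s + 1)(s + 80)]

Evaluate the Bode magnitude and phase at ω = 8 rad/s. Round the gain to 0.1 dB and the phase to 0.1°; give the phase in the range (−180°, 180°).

At s = jω = j8:
zero (s+15): 15 + j8 → |·| = √(15²+8²) = √289 ≈ 17, ∠ = arctan(8/15) ≈ 28.07°
zero (s+50): 50 + j8 → |·| = √(50²+8²) = √2564 ≈ 50.636, ∠ = arctan(8/50) ≈ 9.09°
pole (s+1): 1 + j8 → |·| = √(1²+8²) = √65 ≈ 8.0623, ∠ = arctan(8/1) ≈ 82.87°
pole (s+80): 80 + j8 → |·| = √(80²+8²) = √6464 ≈ 80.399, ∠ = arctan(8/80) ≈ 5.71°
|G| = 1 · 860.81 / 648.2 ≈ 1.328
Gain = 20 log₁₀(1.328) ≈ 2.46 dB
∠G = 37.16° − 88.58° = -51.42°

2.5 dB, -51.4°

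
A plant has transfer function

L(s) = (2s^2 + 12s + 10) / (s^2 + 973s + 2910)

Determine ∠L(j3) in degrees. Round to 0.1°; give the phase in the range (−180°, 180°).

Substitute s = j3:
Numerator: 2(j3)^2 + 12(j3) + 10 = -8 + j36
Denominator: (j3)^2 + 973(j3) + 2910 = 2901 + j2919
|N| = √(8² + 36²) ≈ 36.878, ∠N ≈ 102.53°
|D| = √(2901² + 2919²) ≈ 4115.4, ∠D ≈ 45.18°
∠L = 102.53° − 45.18° = 57.35°

57.4°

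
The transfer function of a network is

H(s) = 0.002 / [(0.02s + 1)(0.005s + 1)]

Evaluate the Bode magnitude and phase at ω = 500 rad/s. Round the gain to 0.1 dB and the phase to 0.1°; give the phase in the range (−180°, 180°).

At ω = 500 rad/s:
pole (1 + j500·0.02) = 1 + j10 → |·| ≈ 10.05, ∠ ≈ 84.29°
pole (1 + j500·0.005) = 1 + j2.5 → |·| ≈ 2.6926, ∠ ≈ 68.20°
|H| = 0.002 · 1 / (10.05 · 2.6926) ≈ 7.3908e-05
Gain = 20 log₁₀(7.3908e-05) ≈ -82.63 dB
∠H = (0°) − (84.29° + 68.20°) = -152.49°

-82.6 dB, -152.5°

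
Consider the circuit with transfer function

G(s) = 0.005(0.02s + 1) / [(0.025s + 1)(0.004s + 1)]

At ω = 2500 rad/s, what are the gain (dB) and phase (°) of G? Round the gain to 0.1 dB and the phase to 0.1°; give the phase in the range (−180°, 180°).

-68.0 dB, -84.5°

At ω = 2500 rad/s:
zero (1 + j2500·0.02) = 1 + j50 → |·| ≈ 50.01, ∠ ≈ 88.85°
pole (1 + j2500·0.025) = 1 + j62.5 → |·| ≈ 62.508, ∠ ≈ 89.08°
pole (1 + j2500·0.004) = 1 + j10 → |·| ≈ 10.05, ∠ ≈ 84.29°
|G| = 0.005 · 50.01 / (62.508 · 10.05) ≈ 0.00039804
Gain = 20 log₁₀(0.00039804) ≈ -68.00 dB
∠G = (88.85°) − (89.08° + 84.29°) = -84.52°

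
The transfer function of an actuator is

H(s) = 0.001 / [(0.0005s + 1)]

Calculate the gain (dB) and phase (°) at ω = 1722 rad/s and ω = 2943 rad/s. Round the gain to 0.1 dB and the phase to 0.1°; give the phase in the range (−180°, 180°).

ω = 1722: -62.4 dB, -40.7°; ω = 2943: -65.0 dB, -55.8°

At ω = 1722 rad/s:
pole (1 + j1722·0.0005) = 1 + j0.861 → |·| ≈ 1.3196, ∠ ≈ 40.73°
|H| = 0.001 · 1 / (1.3196) ≈ 0.00075781
Gain = 20 log₁₀(0.00075781) ≈ -62.41 dB
∠H = (0°) − (40.73°) = -40.73°

At ω = 2943 rad/s:
pole (1 + j2943·0.0005) = 1 + j1.4715 → |·| ≈ 1.7791, ∠ ≈ 55.80°
|H| = 0.001 · 1 / (1.7791) ≈ 0.00056208
Gain = 20 log₁₀(0.00056208) ≈ -65.00 dB
∠H = (0°) − (55.80°) = -55.80°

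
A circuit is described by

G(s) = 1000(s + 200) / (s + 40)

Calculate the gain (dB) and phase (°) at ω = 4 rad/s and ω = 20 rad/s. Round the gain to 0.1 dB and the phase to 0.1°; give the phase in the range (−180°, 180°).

ω = 4: 73.9 dB, -4.6°; ω = 20: 73.1 dB, -20.9°

At s = jω = j4:
zero (s+200): 200 + j4 → |·| = √(200²+4²) = √40016 ≈ 200.04, ∠ = arctan(4/200) ≈ 1.15°
pole (s+40): 40 + j4 → |·| = √(40²+4²) = √1616 ≈ 40.2, ∠ = arctan(4/40) ≈ 5.71°
|G| = 1000 · 200.04 / 40.2 ≈ 4976.1
Gain = 20 log₁₀(4976.1) ≈ 73.94 dB
∠G = 1.15° − 5.71° = -4.56°

At s = jω = j20:
zero (s+200): 200 + j20 → |·| = √(200²+20²) = √40400 ≈ 201, ∠ = arctan(20/200) ≈ 5.71°
pole (s+40): 40 + j20 → |·| = √(40²+20²) = √2000 ≈ 44.721, ∠ = arctan(20/40) ≈ 26.57°
|G| = 1000 · 201 / 44.721 ≈ 4494.5
Gain = 20 log₁₀(4494.5) ≈ 73.05 dB
∠G = 5.71° − 26.57° = -20.86°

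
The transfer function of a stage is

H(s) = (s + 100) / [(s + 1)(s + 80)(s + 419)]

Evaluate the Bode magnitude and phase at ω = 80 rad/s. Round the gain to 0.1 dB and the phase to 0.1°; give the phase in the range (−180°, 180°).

At s = jω = j80:
zero (s+100): 100 + j80 → |·| = √(100²+80²) = √16400 ≈ 128.06, ∠ = arctan(80/100) ≈ 38.66°
pole (s+1): 1 + j80 → |·| = √(1²+80²) = √6401 ≈ 80.006, ∠ = arctan(80/1) ≈ 89.28°
pole (s+80): 80 + j80 → |·| = √(80²+80²) = √12800 ≈ 113.14, ∠ = arctan(80/80) ≈ 45.00°
pole (s+419): 419 + j80 → |·| = √(419²+80²) = √181961 ≈ 426.57, ∠ = arctan(80/419) ≈ 10.81°
|H| = 1 · 128.06 / 3.8613e+06 ≈ 3.3165e-05
Gain = 20 log₁₀(3.3165e-05) ≈ -89.59 dB
∠H = 38.66° − 145.09° = -106.43°

-89.6 dB, -106.4°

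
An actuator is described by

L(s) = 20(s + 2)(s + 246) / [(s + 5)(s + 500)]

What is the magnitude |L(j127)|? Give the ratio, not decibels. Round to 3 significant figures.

At s = jω = j127:
zero (s+2): 2 + j127 → |·| = √(2²+127²) = √16133 ≈ 127.02, ∠ = arctan(127/2) ≈ 89.10°
zero (s+246): 246 + j127 → |·| = √(246²+127²) = √76645 ≈ 276.85, ∠ = arctan(127/246) ≈ 27.31°
pole (s+5): 5 + j127 → |·| = √(5²+127²) = √16154 ≈ 127.1, ∠ = arctan(127/5) ≈ 87.75°
pole (s+500): 500 + j127 → |·| = √(500²+127²) = √266129 ≈ 515.88, ∠ = arctan(127/500) ≈ 14.25°
|L| = 20 · 35165 / 65568 ≈ 10.726

10.7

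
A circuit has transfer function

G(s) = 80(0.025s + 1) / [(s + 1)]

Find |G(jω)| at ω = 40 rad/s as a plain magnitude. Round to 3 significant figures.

At ω = 40 rad/s:
zero (1 + j40·0.025) = 1 + j1 → |·| ≈ 1.4142, ∠ ≈ 45.00°
pole (1 + j40·1) = 1 + j40 → |·| ≈ 40.012, ∠ ≈ 88.57°
|G| = 80 · 1.4142 / (40.012) ≈ 2.8276

2.83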